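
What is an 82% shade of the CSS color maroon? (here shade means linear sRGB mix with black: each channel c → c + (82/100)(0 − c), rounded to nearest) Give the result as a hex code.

#170000

CSS maroon is rgb(128, 0, 0).
An 82% shade moves each channel 82% toward 0:
  R: 128 − 104.96 = 23.04 → 23
  G: 0 + 0.82×(0−0) = 0 + 0 = 0 → 0
  B: 0 + 0 = 0 → 0
rgb(23, 0, 0) = #170000.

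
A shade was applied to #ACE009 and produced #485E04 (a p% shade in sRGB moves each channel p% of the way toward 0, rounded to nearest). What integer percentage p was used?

58%

#ACE009 is rgb(172, 224, 9); #485E04 is rgb(72, 94, 4).
On the G channel (widest range): 94 ≈ 224 + (p/100)(0 − 224), so p ≈ 100×(94 − 224)/(0 − 224) = -13000/-224 = 58.04.
p = 58 reproduces all three channels after rounding.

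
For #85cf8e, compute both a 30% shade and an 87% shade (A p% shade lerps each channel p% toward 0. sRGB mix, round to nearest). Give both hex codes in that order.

#85cf8e is rgb(133, 207, 142).
30% shade:
  R: 133 + 0.3×(0−133) = 133 − 39.9 = 93.1 → 93
  G: 207 + 0.3×(0−207) = 207 − 62.1 = 144.9 → 145
  B: 142 + 0.3×(0−142) = 142 − 42.6 = 99.4 → 99
  → #5d9163
87% shade:
  R: 133 − 115.71 = 17.29 → 17
  G: 207 + 0.87×(0−207) = 207 − 180.09 = 26.91 → 27
  B: 142 − 123.54 = 18.46 → 18
  → #111b12

#5d9163, #111b12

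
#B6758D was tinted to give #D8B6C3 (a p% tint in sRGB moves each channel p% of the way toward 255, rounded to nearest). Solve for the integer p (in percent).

#B6758D is rgb(182, 117, 141); #D8B6C3 is rgb(216, 182, 195).
On the G channel (widest range): 182 ≈ 117 + (p/100)(255 − 117), so p ≈ 100×(182 − 117)/(255 − 117) = 6500/138 = 47.10.
p = 47 reproduces all three channels after rounding.

47%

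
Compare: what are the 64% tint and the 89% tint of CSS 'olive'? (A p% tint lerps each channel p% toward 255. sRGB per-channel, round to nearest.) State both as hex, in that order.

#D1D1A3, #F1F1E3

CSS olive is rgb(128, 128, 0).
64% tint:
  R: 128 + 0.64×(255−128) = 128 + 81.28 = 209.28 → 209
  G: 128 + 0.64×(255−128) = 128 + 81.28 = 209.28 → 209
  B: 0 + 163.2 = 163.2 → 163
  → #D1D1A3
89% tint:
  R: 128 + 0.89×(255−128) = 128 + 113.03 = 241.03 → 241
  G: 128 + 0.89×(255−128) = 128 + 113.03 = 241.03 → 241
  B: 0 + 0.89×(255−0) = 0 + 226.95 = 226.95 → 227
  → #F1F1E3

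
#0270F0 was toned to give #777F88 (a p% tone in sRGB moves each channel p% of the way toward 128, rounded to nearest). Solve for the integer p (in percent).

#0270F0 is rgb(2, 112, 240); #777F88 is rgb(119, 127, 136).
On the R channel (widest range): 119 ≈ 2 + (p/100)(128 − 2), so p ≈ 100×(119 − 2)/(128 − 2) = 11700/126 = 92.86.
p = 93 reproduces all three channels after rounding.

93%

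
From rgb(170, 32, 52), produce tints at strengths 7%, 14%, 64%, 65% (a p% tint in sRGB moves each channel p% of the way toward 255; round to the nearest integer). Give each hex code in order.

#B03042, #B63F50, #E0AFB6, #E1B1B8

7%: (170 + 5.95 = 175.95→176, 32 + 15.61 = 47.61→48, 52 + 14.21 = 66.21→66) → #B03042
14%: (170 + 11.9 = 181.9→182, 32 + 31.22 = 63.22→63, 52 + 28.42 = 80.42→80) → #B63F50
64%: (170 + 54.4 = 224.4→224, 32 + 142.72 = 174.72→175, 52 + 129.92 = 181.92→182) → #E0AFB6
65%: (170 + 55.25 = 225.25→225, 32 + 144.95 = 176.95→177, 52 + 131.95 = 183.95→184) → #E1B1B8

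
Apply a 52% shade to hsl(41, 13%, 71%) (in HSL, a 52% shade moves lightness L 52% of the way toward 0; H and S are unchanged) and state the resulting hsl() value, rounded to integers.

hsl(41, 13%, 34%)

L moves 52% from 71 toward 0: 71 − 36.92 = 34.08 → 34.
H and S are unchanged.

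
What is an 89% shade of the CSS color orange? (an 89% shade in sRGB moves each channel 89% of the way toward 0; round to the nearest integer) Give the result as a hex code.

CSS orange is rgb(255, 165, 0).
Per channel, c → c + 0.89(0 − c):
  R: 255 + 0.89×(0−255) = 255 − 226.95 = 28.05 → 28
  G: 165 − 146.85 = 18.15 → 18
  B: 0 + 0 = 0 → 0
rgb(28, 18, 0) = #1C1200.

#1C1200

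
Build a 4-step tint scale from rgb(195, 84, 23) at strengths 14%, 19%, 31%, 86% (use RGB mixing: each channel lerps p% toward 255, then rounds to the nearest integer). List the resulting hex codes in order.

14%: (195 + 8.4 = 203.4→203, 84 + 23.94 = 107.94→108, 23 + 32.48 = 55.48→55) → #CB6C37
19%: (195 + 11.4 = 206.4→206, 84 + 32.49 = 116.49→116, 23 + 44.08 = 67.08→67) → #CE7443
31%: (195 + 18.6 = 213.6→214, 84 + 53.01 = 137.01→137, 23 + 71.92 = 94.92→95) → #D6895F
86%: (195 + 51.6 = 246.6→247, 84 + 147.06 = 231.06→231, 23 + 199.52 = 222.52→223) → #F7E7DF

#CB6C37, #CE7443, #D6895F, #F7E7DF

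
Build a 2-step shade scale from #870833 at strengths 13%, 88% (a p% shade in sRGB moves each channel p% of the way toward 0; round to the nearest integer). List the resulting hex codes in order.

#870833 is rgb(135, 8, 51).
13%: (135 − 17.55 = 117.45→117, 8 − 1.04 = 6.96→7, 51 − 6.63 = 44.37→44) → #75072c
88%: (135 − 118.8 = 16.2→16, 8 − 7.04 = 0.96→1, 51 − 44.88 = 6.12→6) → #100106

#75072c, #100106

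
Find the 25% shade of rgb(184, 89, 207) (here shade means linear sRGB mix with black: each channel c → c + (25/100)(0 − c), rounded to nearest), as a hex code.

Lerp each channel 25% toward 0:
  R: 184 + 0.25×(0−184) = 184 − 46 = 138 → 138
  G: 89 + 0.25×(0−89) = 89 − 22.25 = 66.75 → 67
  B: 207 − 51.75 = 155.25 → 155
rgb(138, 67, 155) = #8A439B.

#8A439B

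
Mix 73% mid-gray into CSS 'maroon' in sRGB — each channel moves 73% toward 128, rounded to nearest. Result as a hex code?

#805d5d

CSS maroon is rgb(128, 0, 0).
Lerp each channel 73% toward 128:
  R: 128 + 0.73×(128−128) = 128 + 0 = 128 → 128
  G: 0 + 0.73×(128−0) = 0 + 93.44 = 93.44 → 93
  B: 0 + 0.73×(128−0) = 0 + 93.44 = 93.44 → 93
rgb(128, 93, 93) = #805d5d.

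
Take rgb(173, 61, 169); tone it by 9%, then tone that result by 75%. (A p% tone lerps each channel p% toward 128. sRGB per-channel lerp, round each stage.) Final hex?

#8A7189

A 9% tone moves each channel 9% toward 128:
  R: 173 + 0.09×(128−173) = 173 − 4.05 = 168.95 → 169
  G: 61 + 6.03 = 67.03 → 67
  B: 169 − 3.69 = 165.31 → 165
After the tone: rgb(169, 67, 165) = #A943A5.
Per channel, c → c + 0.75(128 − c):
  R: 169 + 0.75×(128−169) = 169 − 30.75 = 138.25 → 138
  G: 67 + 0.75×(128−67) = 67 + 45.75 = 112.75 → 113
  B: 165 − 27.75 = 137.25 → 137
rgb(138, 113, 137) = #8A7189.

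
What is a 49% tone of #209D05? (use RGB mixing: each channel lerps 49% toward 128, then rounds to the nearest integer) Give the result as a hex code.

#209D05 is rgb(32, 157, 5).
Lerp each channel 49% toward 128:
  R: 32 + 0.49×(128−32) = 32 + 47.04 = 79.04 → 79
  G: 157 − 14.21 = 142.79 → 143
  B: 5 + 60.27 = 65.27 → 65
rgb(79, 143, 65) = #4F8F41.

#4F8F41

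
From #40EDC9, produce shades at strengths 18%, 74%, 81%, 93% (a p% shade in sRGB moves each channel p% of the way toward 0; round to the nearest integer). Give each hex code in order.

#40EDC9 is rgb(64, 237, 201).
18%: (64 − 11.52 = 52.48→52, 237 − 42.66 = 194.34→194, 201 − 36.18 = 164.82→165) → #34C2A5
74%: (64 − 47.36 = 16.64→17, 237 − 175.38 = 61.62→62, 201 − 148.74 = 52.26→52) → #113E34
81%: (64 − 51.84 = 12.16→12, 237 − 191.97 = 45.03→45, 201 − 162.81 = 38.19→38) → #0C2D26
93%: (64 − 59.52 = 4.48→4, 237 − 220.41 = 16.59→17, 201 − 186.93 = 14.07→14) → #04110E

#34C2A5, #113E34, #0C2D26, #04110E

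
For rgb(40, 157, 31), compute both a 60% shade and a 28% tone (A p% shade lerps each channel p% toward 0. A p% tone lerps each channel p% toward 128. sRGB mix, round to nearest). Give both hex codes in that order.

#103f0c, #41953a

60% shade:
  R: 40 + 0.6×(0−40) = 40 − 24 = 16 → 16
  G: 157 + 0.6×(0−157) = 157 − 94.2 = 62.8 → 63
  B: 31 + 0.6×(0−31) = 31 − 18.6 = 12.4 → 12
  → #103f0c
28% tone:
  R: 40 + 24.64 = 64.64 → 65
  G: 157 + 0.28×(128−157) = 157 − 8.12 = 148.88 → 149
  B: 31 + 0.28×(128−31) = 31 + 27.16 = 58.16 → 58
  → #41953a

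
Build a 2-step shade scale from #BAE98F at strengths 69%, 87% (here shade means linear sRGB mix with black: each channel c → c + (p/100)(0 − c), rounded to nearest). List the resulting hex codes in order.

#3A482C, #181E13

#BAE98F is rgb(186, 233, 143).
69%: (186 − 128.34 = 57.66→58, 233 − 160.77 = 72.23→72, 143 − 98.67 = 44.33→44) → #3A482C
87%: (186 − 161.82 = 24.18→24, 233 − 202.71 = 30.29→30, 143 − 124.41 = 18.59→19) → #181E13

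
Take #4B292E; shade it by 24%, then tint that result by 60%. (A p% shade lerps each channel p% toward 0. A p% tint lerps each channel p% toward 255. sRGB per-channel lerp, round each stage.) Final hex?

#B0A5A7

#4B292E is rgb(75, 41, 46).
A 24% shade moves each channel 24% toward 0:
  R: 75 − 18 = 57 → 57
  G: 41 − 9.84 = 31.16 → 31
  B: 46 − 11.04 = 34.96 → 35
After the shade: rgb(57, 31, 35) = #391F23.
A 60% tint moves each channel 60% toward 255:
  R: 57 + 0.6×(255−57) = 57 + 118.8 = 175.8 → 176
  G: 31 + 134.4 = 165.4 → 165
  B: 35 + 132 = 167 → 167
rgb(176, 165, 167) = #B0A5A7.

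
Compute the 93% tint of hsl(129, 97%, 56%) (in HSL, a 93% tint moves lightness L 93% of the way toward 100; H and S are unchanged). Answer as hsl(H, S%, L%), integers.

hsl(129, 97%, 97%)

L moves 93% from 56 toward 100: 56 + 40.92 = 96.92 → 97.
H and S are unchanged.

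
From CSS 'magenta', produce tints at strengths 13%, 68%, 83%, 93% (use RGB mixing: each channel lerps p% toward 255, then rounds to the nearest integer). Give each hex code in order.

CSS magenta is rgb(255, 0, 255).
13%: (255→255, 0 + 33.15 = 33.15→33, 255→255) → #FF21FF
68%: (255→255, 0 + 173.4 = 173.4→173, 255→255) → #FFADFF
83%: (255→255, 0 + 211.65 = 211.65→212, 255→255) → #FFD4FF
93%: (255→255, 0 + 237.15 = 237.15→237, 255→255) → #FFEDFF

#FF21FF, #FFADFF, #FFD4FF, #FFEDFF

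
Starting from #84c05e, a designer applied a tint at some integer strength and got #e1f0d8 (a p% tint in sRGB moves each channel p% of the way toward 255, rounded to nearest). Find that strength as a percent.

#84c05e is rgb(132, 192, 94); #e1f0d8 is rgb(225, 240, 216).
On the B channel (widest range): 216 ≈ 94 + (p/100)(255 − 94), so p ≈ 100×(216 − 94)/(255 − 94) = 12200/161 = 75.78.
p = 76 reproduces all three channels after rounding.

76%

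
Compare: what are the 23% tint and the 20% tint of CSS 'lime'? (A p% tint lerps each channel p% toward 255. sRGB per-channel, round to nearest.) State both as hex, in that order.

#3BFF3B, #33FF33

CSS lime is rgb(0, 255, 0).
23% tint:
  R: 0 + 58.65 = 58.65 → 59
  G: 255 + 0.23×(255−255) = 255 + 0 = 255 → 255
  B: 0 + 58.65 = 58.65 → 59
  → #3BFF3B
20% tint:
  R: 0 + 0.2×(255−0) = 0 + 51 = 51 → 51
  G: 255 + 0.2×(255−255) = 255 + 0 = 255 → 255
  B: 0 + 0.2×(255−0) = 0 + 51 = 51 → 51
  → #33FF33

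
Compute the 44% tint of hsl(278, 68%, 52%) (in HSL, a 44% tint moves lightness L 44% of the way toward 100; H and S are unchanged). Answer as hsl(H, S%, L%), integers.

hsl(278, 68%, 73%)

L moves 44% from 52 toward 100: 52 + 21.12 = 73.12 → 73.
H and S are unchanged.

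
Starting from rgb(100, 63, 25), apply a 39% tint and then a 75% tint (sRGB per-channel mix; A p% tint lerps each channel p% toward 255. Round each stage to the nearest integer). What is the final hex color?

#E7E2DC

Per channel, c → c + 0.39(255 − c):
  R: 100 + 0.39×(255−100) = 100 + 60.45 = 160.45 → 160
  G: 63 + 0.39×(255−63) = 63 + 74.88 = 137.88 → 138
  B: 25 + 0.39×(255−25) = 25 + 89.7 = 114.7 → 115
After the tint: rgb(160, 138, 115) = #A08A73.
A 75% tint moves each channel 75% toward 255:
  R: 160 + 0.75×(255−160) = 160 + 71.25 = 231.25 → 231
  G: 138 + 87.75 = 225.75 → 226
  B: 115 + 0.75×(255−115) = 115 + 105 = 220 → 220
rgb(231, 226, 220) = #E7E2DC.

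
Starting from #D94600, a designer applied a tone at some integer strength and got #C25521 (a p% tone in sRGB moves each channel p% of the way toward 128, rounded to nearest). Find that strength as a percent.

#D94600 is rgb(217, 70, 0); #C25521 is rgb(194, 85, 33).
On the B channel (widest range): 33 ≈ 0 + (p/100)(128 − 0), so p ≈ 100×(33 − 0)/(128 − 0) = 3300/128 = 25.78.
p = 26 reproduces all three channels after rounding.

26%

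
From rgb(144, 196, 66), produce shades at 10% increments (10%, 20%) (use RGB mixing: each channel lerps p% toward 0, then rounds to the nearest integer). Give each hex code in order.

#82B03B, #739D35

10%: (144 − 14.4 = 129.6→130, 196 − 19.6 = 176.4→176, 66 − 6.6 = 59.4→59) → #82B03B
20%: (144 − 28.8 = 115.2→115, 196 − 39.2 = 156.8→157, 66 − 13.2 = 52.8→53) → #739D35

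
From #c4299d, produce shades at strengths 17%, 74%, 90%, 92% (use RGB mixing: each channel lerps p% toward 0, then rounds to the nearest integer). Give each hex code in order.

#c4299d is rgb(196, 41, 157).
17%: (196 − 33.32 = 162.68→163, 41 − 6.97 = 34.03→34, 157 − 26.69 = 130.31→130) → #a32282
74%: (196 − 145.04 = 50.96→51, 41 − 30.34 = 10.66→11, 157 − 116.18 = 40.82→41) → #330b29
90%: (196 − 176.4 = 19.6→20, 41 − 36.9 = 4.1→4, 157 − 141.3 = 15.7→16) → #140410
92%: (196 − 180.32 = 15.68→16, 41 − 37.72 = 3.28→3, 157 − 144.44 = 12.56→13) → #10030d

#a32282, #330b29, #140410, #10030d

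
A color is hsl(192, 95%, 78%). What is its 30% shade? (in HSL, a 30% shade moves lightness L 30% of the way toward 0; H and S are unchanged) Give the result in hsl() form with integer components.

L moves 30% from 78 toward 0: 78 − 23.4 = 54.6 → 55.
H and S are unchanged.

hsl(192, 95%, 55%)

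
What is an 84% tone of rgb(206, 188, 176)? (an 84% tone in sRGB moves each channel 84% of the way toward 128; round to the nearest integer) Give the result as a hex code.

#8C8A88

Lerp each channel 84% toward 128:
  R: 206 + 0.84×(128−206) = 206 − 65.52 = 140.48 → 140
  G: 188 − 50.4 = 137.6 → 138
  B: 176 + 0.84×(128−176) = 176 − 40.32 = 135.68 → 136
rgb(140, 138, 136) = #8C8A88.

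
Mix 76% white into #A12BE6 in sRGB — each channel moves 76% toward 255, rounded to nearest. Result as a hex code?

#A12BE6 is rgb(161, 43, 230).
A 76% tint moves each channel 76% toward 255:
  R: 161 + 0.76×(255−161) = 161 + 71.44 = 232.44 → 232
  G: 43 + 0.76×(255−43) = 43 + 161.12 = 204.12 → 204
  B: 230 + 19 = 249 → 249
rgb(232, 204, 249) = #E8CCF9.

#E8CCF9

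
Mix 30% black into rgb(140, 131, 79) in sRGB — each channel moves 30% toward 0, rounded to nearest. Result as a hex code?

#625C37

Per channel, c → c + 0.3(0 − c):
  R: 140 + 0.3×(0−140) = 140 − 42 = 98 → 98
  G: 131 + 0.3×(0−131) = 131 − 39.3 = 91.7 → 92
  B: 79 − 23.7 = 55.3 → 55
rgb(98, 92, 55) = #625C37.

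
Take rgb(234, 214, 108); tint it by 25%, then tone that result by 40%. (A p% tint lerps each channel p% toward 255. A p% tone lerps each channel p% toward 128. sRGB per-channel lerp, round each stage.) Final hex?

Lerp each channel 25% toward 255:
  R: 234 + 5.25 = 239.25 → 239
  G: 214 + 10.25 = 224.25 → 224
  B: 108 + 0.25×(255−108) = 108 + 36.75 = 144.75 → 145
After the tint: rgb(239, 224, 145) = #efe091.
A 40% tone moves each channel 40% toward 128:
  R: 239 + 0.4×(128−239) = 239 − 44.4 = 194.6 → 195
  G: 224 − 38.4 = 185.6 → 186
  B: 145 + 0.4×(128−145) = 145 − 6.8 = 138.2 → 138
rgb(195, 186, 138) = #c3ba8a.

#c3ba8a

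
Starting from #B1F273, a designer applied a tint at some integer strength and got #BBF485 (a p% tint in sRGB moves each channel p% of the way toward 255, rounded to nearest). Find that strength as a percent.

#B1F273 is rgb(177, 242, 115); #BBF485 is rgb(187, 244, 133).
On the B channel (widest range): 133 ≈ 115 + (p/100)(255 − 115), so p ≈ 100×(133 − 115)/(255 − 115) = 1800/140 = 12.86.
p = 13 reproduces all three channels after rounding.

13%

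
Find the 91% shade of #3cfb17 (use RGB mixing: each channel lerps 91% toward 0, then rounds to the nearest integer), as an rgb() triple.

#3cfb17 is rgb(60, 251, 23).
Lerp each channel 91% toward 0:
  R: 60 + 0.91×(0−60) = 60 − 54.6 = 5.4 → 5
  G: 251 + 0.91×(0−251) = 251 − 228.41 = 22.59 → 23
  B: 23 + 0.91×(0−23) = 23 − 20.93 = 2.07 → 2

rgb(5, 23, 2)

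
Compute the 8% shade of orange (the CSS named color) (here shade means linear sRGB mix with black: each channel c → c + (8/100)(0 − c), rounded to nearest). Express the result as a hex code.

#EB9800

CSS orange is rgb(255, 165, 0).
Per channel, c → c + 0.08(0 − c):
  R: 255 + 0.08×(0−255) = 255 − 20.4 = 234.6 → 235
  G: 165 + 0.08×(0−165) = 165 − 13.2 = 151.8 → 152
  B: 0 + 0 = 0 → 0
rgb(235, 152, 0) = #EB9800.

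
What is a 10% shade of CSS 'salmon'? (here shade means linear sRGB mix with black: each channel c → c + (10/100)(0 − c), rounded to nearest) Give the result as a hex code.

#E17367

CSS salmon is rgb(250, 128, 114).
Lerp each channel 10% toward 0:
  R: 250 − 25 = 225 → 225
  G: 128 + 0.1×(0−128) = 128 − 12.8 = 115.2 → 115
  B: 114 + 0.1×(0−114) = 114 − 11.4 = 102.6 → 103
rgb(225, 115, 103) = #E17367.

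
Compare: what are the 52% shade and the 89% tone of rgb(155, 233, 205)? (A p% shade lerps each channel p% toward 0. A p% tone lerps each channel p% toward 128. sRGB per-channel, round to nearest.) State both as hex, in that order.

52% shade:
  R: 155 + 0.52×(0−155) = 155 − 80.6 = 74.4 → 74
  G: 233 + 0.52×(0−233) = 233 − 121.16 = 111.84 → 112
  B: 205 + 0.52×(0−205) = 205 − 106.6 = 98.4 → 98
  → #4A7062
89% tone:
  R: 155 + 0.89×(128−155) = 155 − 24.03 = 130.97 → 131
  G: 233 + 0.89×(128−233) = 233 − 93.45 = 139.55 → 140
  B: 205 + 0.89×(128−205) = 205 − 68.53 = 136.47 → 136
  → #838C88

#4A7062, #838C88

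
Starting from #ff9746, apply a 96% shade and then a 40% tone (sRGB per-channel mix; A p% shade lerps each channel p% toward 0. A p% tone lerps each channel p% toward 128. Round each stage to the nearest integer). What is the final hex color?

#ff9746 is rgb(255, 151, 70).
Per channel, c → c + 0.96(0 − c):
  R: 255 + 0.96×(0−255) = 255 − 244.8 = 10.2 → 10
  G: 151 + 0.96×(0−151) = 151 − 144.96 = 6.04 → 6
  B: 70 − 67.2 = 2.8 → 3
After the shade: rgb(10, 6, 3) = #0a0603.
Per channel, c → c + 0.4(128 − c):
  R: 10 + 47.2 = 57.2 → 57
  G: 6 + 0.4×(128−6) = 6 + 48.8 = 54.8 → 55
  B: 3 + 50 = 53 → 53
rgb(57, 55, 53) = #393735.

#393735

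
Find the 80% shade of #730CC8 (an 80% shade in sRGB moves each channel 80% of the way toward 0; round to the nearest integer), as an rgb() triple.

#730CC8 is rgb(115, 12, 200).
An 80% shade moves each channel 80% toward 0:
  R: 115 + 0.8×(0−115) = 115 − 92 = 23 → 23
  G: 12 + 0.8×(0−12) = 12 − 9.6 = 2.4 → 2
  B: 200 + 0.8×(0−200) = 200 − 160 = 40 → 40

rgb(23, 2, 40)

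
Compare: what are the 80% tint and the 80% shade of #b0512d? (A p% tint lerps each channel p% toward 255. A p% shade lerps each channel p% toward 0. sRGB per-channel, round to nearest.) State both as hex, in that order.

#b0512d is rgb(176, 81, 45).
80% tint:
  R: 176 + 0.8×(255−176) = 176 + 63.2 = 239.2 → 239
  G: 81 + 0.8×(255−81) = 81 + 139.2 = 220.2 → 220
  B: 45 + 0.8×(255−45) = 45 + 168 = 213 → 213
  → #efdcd5
80% shade:
  R: 176 + 0.8×(0−176) = 176 − 140.8 = 35.2 → 35
  G: 81 + 0.8×(0−81) = 81 − 64.8 = 16.2 → 16
  B: 45 + 0.8×(0−45) = 45 − 36 = 9 → 9
  → #231009

#efdcd5, #231009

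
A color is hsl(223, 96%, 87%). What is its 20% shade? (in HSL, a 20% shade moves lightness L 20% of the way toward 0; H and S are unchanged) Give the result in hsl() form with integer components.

hsl(223, 96%, 70%)

L moves 20% from 87 toward 0: 87 − 17.4 = 69.6 → 70.
H and S are unchanged.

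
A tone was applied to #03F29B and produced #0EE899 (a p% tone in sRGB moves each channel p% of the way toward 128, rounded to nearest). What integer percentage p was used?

9%

#03F29B is rgb(3, 242, 155); #0EE899 is rgb(14, 232, 153).
On the R channel (widest range): 14 ≈ 3 + (p/100)(128 − 3), so p ≈ 100×(14 − 3)/(128 − 3) = 1100/125 = 8.80.
p = 9 reproduces all three channels after rounding.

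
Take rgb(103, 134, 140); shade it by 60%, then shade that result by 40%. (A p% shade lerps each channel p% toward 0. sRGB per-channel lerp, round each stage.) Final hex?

#192022

A 60% shade moves each channel 60% toward 0:
  R: 103 − 61.8 = 41.2 → 41
  G: 134 + 0.6×(0−134) = 134 − 80.4 = 53.6 → 54
  B: 140 − 84 = 56 → 56
After the shade: rgb(41, 54, 56) = #293638.
Per channel, c → c + 0.4(0 − c):
  R: 41 − 16.4 = 24.6 → 25
  G: 54 − 21.6 = 32.4 → 32
  B: 56 + 0.4×(0−56) = 56 − 22.4 = 33.6 → 34
rgb(25, 32, 34) = #192022.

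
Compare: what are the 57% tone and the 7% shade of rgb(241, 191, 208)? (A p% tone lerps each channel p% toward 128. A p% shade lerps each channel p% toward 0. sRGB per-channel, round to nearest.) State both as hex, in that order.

#b19ba2, #e0b2c1

57% tone:
  R: 241 − 64.41 = 176.59 → 177
  G: 191 − 35.91 = 155.09 → 155
  B: 208 − 45.6 = 162.4 → 162
  → #b19ba2
7% shade:
  R: 241 − 16.87 = 224.13 → 224
  G: 191 − 13.37 = 177.63 → 178
  B: 208 − 14.56 = 193.44 → 193
  → #e0b2c1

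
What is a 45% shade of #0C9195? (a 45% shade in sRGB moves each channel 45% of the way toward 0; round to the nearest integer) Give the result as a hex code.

#075052

#0C9195 is rgb(12, 145, 149).
A 45% shade moves each channel 45% toward 0:
  R: 12 − 5.4 = 6.6 → 7
  G: 145 − 65.25 = 79.75 → 80
  B: 149 + 0.45×(0−149) = 149 − 67.05 = 81.95 → 82
rgb(7, 80, 82) = #075052.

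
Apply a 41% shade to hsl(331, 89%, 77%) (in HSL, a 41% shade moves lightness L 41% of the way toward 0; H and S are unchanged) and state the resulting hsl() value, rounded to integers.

hsl(331, 89%, 45%)

L moves 41% from 77 toward 0: 77 − 31.57 = 45.43 → 45.
H and S are unchanged.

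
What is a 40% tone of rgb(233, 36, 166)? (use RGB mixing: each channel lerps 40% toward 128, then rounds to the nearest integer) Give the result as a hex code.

#BF4997

Lerp each channel 40% toward 128:
  R: 233 + 0.4×(128−233) = 233 − 42 = 191 → 191
  G: 36 + 0.4×(128−36) = 36 + 36.8 = 72.8 → 73
  B: 166 + 0.4×(128−166) = 166 − 15.2 = 150.8 → 151
rgb(191, 73, 151) = #BF4997.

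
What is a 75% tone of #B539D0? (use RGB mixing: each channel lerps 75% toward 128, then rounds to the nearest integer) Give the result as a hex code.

#8D6E94

#B539D0 is rgb(181, 57, 208).
A 75% tone moves each channel 75% toward 128:
  R: 181 − 39.75 = 141.25 → 141
  G: 57 + 0.75×(128−57) = 57 + 53.25 = 110.25 → 110
  B: 208 − 60 = 148 → 148
rgb(141, 110, 148) = #8D6E94.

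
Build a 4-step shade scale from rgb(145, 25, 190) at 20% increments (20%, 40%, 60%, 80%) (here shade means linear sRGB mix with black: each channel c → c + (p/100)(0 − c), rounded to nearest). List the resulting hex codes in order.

#741498, #570F72, #3A0A4C, #1D0526

20%: (145 − 29 = 116→116, 25 − 5 = 20→20, 190 − 38 = 152→152) → #741498
40%: (145 − 58 = 87→87, 25 − 10 = 15→15, 190 − 76 = 114→114) → #570F72
60%: (145 − 87 = 58→58, 25 − 15 = 10→10, 190 − 114 = 76→76) → #3A0A4C
80%: (145 − 116 = 29→29, 25 − 20 = 5→5, 190 − 152 = 38→38) → #1D0526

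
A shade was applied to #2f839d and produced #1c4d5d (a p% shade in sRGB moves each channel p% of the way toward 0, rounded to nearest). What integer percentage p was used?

41%

#2f839d is rgb(47, 131, 157); #1c4d5d is rgb(28, 77, 93).
On the B channel (widest range): 93 ≈ 157 + (p/100)(0 − 157), so p ≈ 100×(93 − 157)/(0 − 157) = -6400/-157 = 40.76.
p = 41 reproduces all three channels after rounding.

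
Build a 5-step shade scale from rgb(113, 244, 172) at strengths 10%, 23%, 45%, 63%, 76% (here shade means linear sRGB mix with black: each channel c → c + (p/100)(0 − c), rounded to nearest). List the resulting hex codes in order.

#66DC9B, #57BC84, #3E865F, #2A5A40, #1B3B29

10%: (113 − 11.3 = 101.7→102, 244 − 24.4 = 219.6→220, 172 − 17.2 = 154.8→155) → #66DC9B
23%: (113 − 25.99 = 87.01→87, 244 − 56.12 = 187.88→188, 172 − 39.56 = 132.44→132) → #57BC84
45%: (113 − 50.85 = 62.15→62, 244 − 109.8 = 134.2→134, 172 − 77.4 = 94.6→95) → #3E865F
63%: (113 − 71.19 = 41.81→42, 244 − 153.72 = 90.28→90, 172 − 108.36 = 63.64→64) → #2A5A40
76%: (113 − 85.88 = 27.12→27, 244 − 185.44 = 58.56→59, 172 − 130.72 = 41.28→41) → #1B3B29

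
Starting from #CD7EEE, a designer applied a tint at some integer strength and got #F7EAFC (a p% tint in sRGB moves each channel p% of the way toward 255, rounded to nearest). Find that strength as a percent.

#CD7EEE is rgb(205, 126, 238); #F7EAFC is rgb(247, 234, 252).
On the G channel (widest range): 234 ≈ 126 + (p/100)(255 − 126), so p ≈ 100×(234 − 126)/(255 − 126) = 10800/129 = 83.72.
p = 84 reproduces all three channels after rounding.

84%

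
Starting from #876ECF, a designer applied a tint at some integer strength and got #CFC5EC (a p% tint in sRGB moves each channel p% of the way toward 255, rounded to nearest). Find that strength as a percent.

#876ECF is rgb(135, 110, 207); #CFC5EC is rgb(207, 197, 236).
On the G channel (widest range): 197 ≈ 110 + (p/100)(255 − 110), so p ≈ 100×(197 − 110)/(255 − 110) = 8700/145 = 60.00.
p = 60 reproduces all three channels after rounding.

60%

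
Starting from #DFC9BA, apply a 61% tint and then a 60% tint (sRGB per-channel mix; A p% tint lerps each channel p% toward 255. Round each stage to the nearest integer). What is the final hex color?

#FAF7F4

#DFC9BA is rgb(223, 201, 186).
Per channel, c → c + 0.61(255 − c):
  R: 223 + 0.61×(255−223) = 223 + 19.52 = 242.52 → 243
  G: 201 + 32.94 = 233.94 → 234
  B: 186 + 42.09 = 228.09 → 228
After the tint: rgb(243, 234, 228) = #F3EAE4.
Per channel, c → c + 0.6(255 − c):
  R: 243 + 7.2 = 250.2 → 250
  G: 234 + 0.6×(255−234) = 234 + 12.6 = 246.6 → 247
  B: 228 + 16.2 = 244.2 → 244
rgb(250, 247, 244) = #FAF7F4.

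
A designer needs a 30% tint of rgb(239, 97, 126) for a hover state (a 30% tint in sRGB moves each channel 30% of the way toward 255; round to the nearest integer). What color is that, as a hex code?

#f490a5

Per channel, c → c + 0.3(255 − c):
  R: 239 + 0.3×(255−239) = 239 + 4.8 = 243.8 → 244
  G: 97 + 47.4 = 144.4 → 144
  B: 126 + 0.3×(255−126) = 126 + 38.7 = 164.7 → 165
rgb(244, 144, 165) = #f490a5.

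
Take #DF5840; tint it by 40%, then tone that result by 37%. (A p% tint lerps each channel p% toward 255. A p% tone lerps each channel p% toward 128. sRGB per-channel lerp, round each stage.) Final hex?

#C49188

#DF5840 is rgb(223, 88, 64).
Lerp each channel 40% toward 255:
  R: 223 + 0.4×(255−223) = 223 + 12.8 = 235.8 → 236
  G: 88 + 0.4×(255−88) = 88 + 66.8 = 154.8 → 155
  B: 64 + 0.4×(255−64) = 64 + 76.4 = 140.4 → 140
After the tint: rgb(236, 155, 140) = #EC9B8C.
Per channel, c → c + 0.37(128 − c):
  R: 236 − 39.96 = 196.04 → 196
  G: 155 + 0.37×(128−155) = 155 − 9.99 = 145.01 → 145
  B: 140 + 0.37×(128−140) = 140 − 4.44 = 135.56 → 136
rgb(196, 145, 136) = #C49188.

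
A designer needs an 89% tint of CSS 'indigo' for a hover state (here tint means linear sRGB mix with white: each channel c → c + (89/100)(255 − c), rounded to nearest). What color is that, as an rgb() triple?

rgb(235, 227, 241)

CSS indigo is rgb(75, 0, 130).
Per channel, c → c + 0.89(255 − c):
  R: 75 + 0.89×(255−75) = 75 + 160.2 = 235.2 → 235
  G: 0 + 0.89×(255−0) = 0 + 226.95 = 226.95 → 227
  B: 130 + 111.25 = 241.25 → 241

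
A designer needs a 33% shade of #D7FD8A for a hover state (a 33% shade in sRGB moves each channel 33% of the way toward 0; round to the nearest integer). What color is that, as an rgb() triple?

#D7FD8A is rgb(215, 253, 138).
Per channel, c → c + 0.33(0 − c):
  R: 215 + 0.33×(0−215) = 215 − 70.95 = 144.05 → 144
  G: 253 − 83.49 = 169.51 → 170
  B: 138 + 0.33×(0−138) = 138 − 45.54 = 92.46 → 92

rgb(144, 170, 92)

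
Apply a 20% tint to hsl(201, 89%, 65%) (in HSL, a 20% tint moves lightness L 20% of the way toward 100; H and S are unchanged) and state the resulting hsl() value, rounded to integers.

L moves 20% from 65 toward 100: 65 + 7 = 72 → 72.
H and S are unchanged.

hsl(201, 89%, 72%)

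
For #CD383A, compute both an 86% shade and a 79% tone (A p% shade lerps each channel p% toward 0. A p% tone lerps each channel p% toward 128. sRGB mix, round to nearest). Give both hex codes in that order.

#1D0808, #907171

#CD383A is rgb(205, 56, 58).
86% shade:
  R: 205 − 176.3 = 28.7 → 29
  G: 56 + 0.86×(0−56) = 56 − 48.16 = 7.84 → 8
  B: 58 + 0.86×(0−58) = 58 − 49.88 = 8.12 → 8
  → #1D0808
79% tone:
  R: 205 − 60.83 = 144.17 → 144
  G: 56 + 0.79×(128−56) = 56 + 56.88 = 112.88 → 113
  B: 58 + 0.79×(128−58) = 58 + 55.3 = 113.3 → 113
  → #907171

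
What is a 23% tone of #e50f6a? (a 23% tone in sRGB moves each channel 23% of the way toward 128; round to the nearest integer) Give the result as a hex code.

#ce296f

#e50f6a is rgb(229, 15, 106).
Lerp each channel 23% toward 128:
  R: 229 − 23.23 = 205.77 → 206
  G: 15 + 0.23×(128−15) = 15 + 25.99 = 40.99 → 41
  B: 106 + 5.06 = 111.06 → 111
rgb(206, 41, 111) = #ce296f.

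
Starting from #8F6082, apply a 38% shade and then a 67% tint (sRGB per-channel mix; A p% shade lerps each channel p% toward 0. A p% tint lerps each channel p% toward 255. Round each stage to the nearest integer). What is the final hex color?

#C8BFC6

#8F6082 is rgb(143, 96, 130).
Lerp each channel 38% toward 0:
  R: 143 + 0.38×(0−143) = 143 − 54.34 = 88.66 → 89
  G: 96 − 36.48 = 59.52 → 60
  B: 130 + 0.38×(0−130) = 130 − 49.4 = 80.6 → 81
After the shade: rgb(89, 60, 81) = #593C51.
Lerp each channel 67% toward 255:
  R: 89 + 0.67×(255−89) = 89 + 111.22 = 200.22 → 200
  G: 60 + 0.67×(255−60) = 60 + 130.65 = 190.65 → 191
  B: 81 + 116.58 = 197.58 → 198
rgb(200, 191, 198) = #C8BFC6.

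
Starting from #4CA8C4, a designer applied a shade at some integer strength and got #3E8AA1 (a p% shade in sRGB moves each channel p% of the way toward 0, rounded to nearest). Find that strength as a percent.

18%

#4CA8C4 is rgb(76, 168, 196); #3E8AA1 is rgb(62, 138, 161).
On the B channel (widest range): 161 ≈ 196 + (p/100)(0 − 196), so p ≈ 100×(161 − 196)/(0 − 196) = -3500/-196 = 17.86.
p = 18 reproduces all three channels after rounding.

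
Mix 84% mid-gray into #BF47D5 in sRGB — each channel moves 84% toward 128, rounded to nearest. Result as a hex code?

#8A778E

#BF47D5 is rgb(191, 71, 213).
Lerp each channel 84% toward 128:
  R: 191 + 0.84×(128−191) = 191 − 52.92 = 138.08 → 138
  G: 71 + 0.84×(128−71) = 71 + 47.88 = 118.88 → 119
  B: 213 + 0.84×(128−213) = 213 − 71.4 = 141.6 → 142
rgb(138, 119, 142) = #8A778E.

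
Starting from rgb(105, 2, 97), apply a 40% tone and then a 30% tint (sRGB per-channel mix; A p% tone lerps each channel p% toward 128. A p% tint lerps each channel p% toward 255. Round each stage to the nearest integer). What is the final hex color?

A 40% tone moves each channel 40% toward 128:
  R: 105 + 0.4×(128−105) = 105 + 9.2 = 114.2 → 114
  G: 2 + 0.4×(128−2) = 2 + 50.4 = 52.4 → 52
  B: 97 + 0.4×(128−97) = 97 + 12.4 = 109.4 → 109
After the tone: rgb(114, 52, 109) = #72346D.
Per channel, c → c + 0.3(255 − c):
  R: 114 + 0.3×(255−114) = 114 + 42.3 = 156.3 → 156
  G: 52 + 60.9 = 112.9 → 113
  B: 109 + 0.3×(255−109) = 109 + 43.8 = 152.8 → 153
rgb(156, 113, 153) = #9C7199.

#9C7199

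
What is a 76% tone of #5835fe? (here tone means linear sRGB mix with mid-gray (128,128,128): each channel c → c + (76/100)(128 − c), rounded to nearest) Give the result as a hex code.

#5835fe is rgb(88, 53, 254).
Lerp each channel 76% toward 128:
  R: 88 + 0.76×(128−88) = 88 + 30.4 = 118.4 → 118
  G: 53 + 57 = 110 → 110
  B: 254 + 0.76×(128−254) = 254 − 95.76 = 158.24 → 158
rgb(118, 110, 158) = #766e9e.

#766e9e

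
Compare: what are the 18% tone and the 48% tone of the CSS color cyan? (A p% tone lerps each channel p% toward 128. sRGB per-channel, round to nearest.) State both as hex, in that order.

#17e8e8, #3dc2c2

CSS cyan is rgb(0, 255, 255).
18% tone:
  R: 0 + 0.18×(128−0) = 0 + 23.04 = 23.04 → 23
  G: 255 − 22.86 = 232.14 → 232
  B: 255 − 22.86 = 232.14 → 232
  → #17e8e8
48% tone:
  R: 0 + 61.44 = 61.44 → 61
  G: 255 + 0.48×(128−255) = 255 − 60.96 = 194.04 → 194
  B: 255 − 60.96 = 194.04 → 194
  → #3dc2c2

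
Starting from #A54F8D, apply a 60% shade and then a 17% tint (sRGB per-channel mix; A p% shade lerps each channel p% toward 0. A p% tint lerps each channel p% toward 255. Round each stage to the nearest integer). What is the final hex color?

#62465A

#A54F8D is rgb(165, 79, 141).
Per channel, c → c + 0.6(0 − c):
  R: 165 − 99 = 66 → 66
  G: 79 + 0.6×(0−79) = 79 − 47.4 = 31.6 → 32
  B: 141 − 84.6 = 56.4 → 56
After the shade: rgb(66, 32, 56) = #422038.
A 17% tint moves each channel 17% toward 255:
  R: 66 + 32.13 = 98.13 → 98
  G: 32 + 0.17×(255−32) = 32 + 37.91 = 69.91 → 70
  B: 56 + 0.17×(255−56) = 56 + 33.83 = 89.83 → 90
rgb(98, 70, 90) = #62465A.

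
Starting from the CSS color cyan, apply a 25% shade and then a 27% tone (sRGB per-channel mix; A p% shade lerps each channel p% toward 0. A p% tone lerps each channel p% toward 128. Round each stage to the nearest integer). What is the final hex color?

#23aeae

CSS cyan is rgb(0, 255, 255).
A 25% shade moves each channel 25% toward 0:
  R: 0 + 0.25×(0−0) = 0 + 0 = 0 → 0
  G: 255 + 0.25×(0−255) = 255 − 63.75 = 191.25 → 191
  B: 255 + 0.25×(0−255) = 255 − 63.75 = 191.25 → 191
After the shade: rgb(0, 191, 191) = #00bfbf.
Per channel, c → c + 0.27(128 − c):
  R: 0 + 34.56 = 34.56 → 35
  G: 191 − 17.01 = 173.99 → 174
  B: 191 + 0.27×(128−191) = 191 − 17.01 = 173.99 → 174
rgb(35, 174, 174) = #23aeae.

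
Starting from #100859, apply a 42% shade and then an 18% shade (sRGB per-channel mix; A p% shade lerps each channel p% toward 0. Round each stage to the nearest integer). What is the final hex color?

#100859 is rgb(16, 8, 89).
Lerp each channel 42% toward 0:
  R: 16 + 0.42×(0−16) = 16 − 6.72 = 9.28 → 9
  G: 8 − 3.36 = 4.64 → 5
  B: 89 + 0.42×(0−89) = 89 − 37.38 = 51.62 → 52
After the shade: rgb(9, 5, 52) = #090534.
Per channel, c → c + 0.18(0 − c):
  R: 9 + 0.18×(0−9) = 9 − 1.62 = 7.38 → 7
  G: 5 + 0.18×(0−5) = 5 − 0.9 = 4.1 → 4
  B: 52 + 0.18×(0−52) = 52 − 9.36 = 42.64 → 43
rgb(7, 4, 43) = #07042B.

#07042B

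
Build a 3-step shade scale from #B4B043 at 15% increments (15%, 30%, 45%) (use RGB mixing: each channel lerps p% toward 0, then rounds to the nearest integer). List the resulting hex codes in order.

#B4B043 is rgb(180, 176, 67).
15%: (180 − 27 = 153→153, 176 − 26.4 = 149.6→150, 67 − 10.05 = 56.95→57) → #999639
30%: (180 − 54 = 126→126, 176 − 52.8 = 123.2→123, 67 − 20.1 = 46.9→47) → #7E7B2F
45%: (180 − 81 = 99→99, 176 − 79.2 = 96.8→97, 67 − 30.15 = 36.85→37) → #636125

#999639, #7E7B2F, #636125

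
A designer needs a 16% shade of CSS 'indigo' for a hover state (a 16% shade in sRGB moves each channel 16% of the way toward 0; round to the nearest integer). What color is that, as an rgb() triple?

rgb(63, 0, 109)

CSS indigo is rgb(75, 0, 130).
Per channel, c → c + 0.16(0 − c):
  R: 75 + 0.16×(0−75) = 75 − 12 = 63 → 63
  G: 0 + 0 = 0 → 0
  B: 130 + 0.16×(0−130) = 130 − 20.8 = 109.2 → 109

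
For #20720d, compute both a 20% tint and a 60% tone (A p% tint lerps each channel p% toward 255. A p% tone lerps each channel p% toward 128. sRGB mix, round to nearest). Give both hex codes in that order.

#4d8e3d, #5a7a52

#20720d is rgb(32, 114, 13).
20% tint:
  R: 32 + 44.6 = 76.6 → 77
  G: 114 + 0.2×(255−114) = 114 + 28.2 = 142.2 → 142
  B: 13 + 0.2×(255−13) = 13 + 48.4 = 61.4 → 61
  → #4d8e3d
60% tone:
  R: 32 + 57.6 = 89.6 → 90
  G: 114 + 8.4 = 122.4 → 122
  B: 13 + 0.6×(128−13) = 13 + 69 = 82 → 82
  → #5a7a52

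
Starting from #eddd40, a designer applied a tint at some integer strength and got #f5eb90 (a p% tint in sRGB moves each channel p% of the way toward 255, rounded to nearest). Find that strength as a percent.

#eddd40 is rgb(237, 221, 64); #f5eb90 is rgb(245, 235, 144).
On the B channel (widest range): 144 ≈ 64 + (p/100)(255 − 64), so p ≈ 100×(144 − 64)/(255 − 64) = 8000/191 = 41.88.
p = 42 reproduces all three channels after rounding.

42%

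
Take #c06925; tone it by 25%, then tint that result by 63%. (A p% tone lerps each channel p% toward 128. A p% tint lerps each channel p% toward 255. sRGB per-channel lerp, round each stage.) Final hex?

#e2cab7

#c06925 is rgb(192, 105, 37).
Per channel, c → c + 0.25(128 − c):
  R: 192 + 0.25×(128−192) = 192 − 16 = 176 → 176
  G: 105 + 0.25×(128−105) = 105 + 5.75 = 110.75 → 111
  B: 37 + 0.25×(128−37) = 37 + 22.75 = 59.75 → 60
After the tone: rgb(176, 111, 60) = #b06f3c.
Lerp each channel 63% toward 255:
  R: 176 + 49.77 = 225.77 → 226
  G: 111 + 0.63×(255−111) = 111 + 90.72 = 201.72 → 202
  B: 60 + 0.63×(255−60) = 60 + 122.85 = 182.85 → 183
rgb(226, 202, 183) = #e2cab7.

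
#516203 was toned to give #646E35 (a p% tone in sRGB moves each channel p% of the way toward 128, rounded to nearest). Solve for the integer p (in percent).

#516203 is rgb(81, 98, 3); #646E35 is rgb(100, 110, 53).
On the B channel (widest range): 53 ≈ 3 + (p/100)(128 − 3), so p ≈ 100×(53 − 3)/(128 − 3) = 5000/125 = 40.00.
p = 40 reproduces all three channels after rounding.

40%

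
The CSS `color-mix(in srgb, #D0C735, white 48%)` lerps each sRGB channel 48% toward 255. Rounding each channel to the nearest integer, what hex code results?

#E7E296

#D0C735 is rgb(208, 199, 53).
Per channel, c → c + 0.48(255 − c):
  R: 208 + 22.56 = 230.56 → 231
  G: 199 + 0.48×(255−199) = 199 + 26.88 = 225.88 → 226
  B: 53 + 96.96 = 149.96 → 150
rgb(231, 226, 150) = #E7E296.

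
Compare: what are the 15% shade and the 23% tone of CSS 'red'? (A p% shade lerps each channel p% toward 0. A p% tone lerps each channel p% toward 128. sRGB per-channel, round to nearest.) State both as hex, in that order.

#d90000, #e21d1d

CSS red is rgb(255, 0, 0).
15% shade:
  R: 255 + 0.15×(0−255) = 255 − 38.25 = 216.75 → 217
  G: 0 + 0.15×(0−0) = 0 + 0 = 0 → 0
  B: 0 + 0.15×(0−0) = 0 + 0 = 0 → 0
  → #d90000
23% tone:
  R: 255 + 0.23×(128−255) = 255 − 29.21 = 225.79 → 226
  G: 0 + 0.23×(128−0) = 0 + 29.44 = 29.44 → 29
  B: 0 + 29.44 = 29.44 → 29
  → #e21d1d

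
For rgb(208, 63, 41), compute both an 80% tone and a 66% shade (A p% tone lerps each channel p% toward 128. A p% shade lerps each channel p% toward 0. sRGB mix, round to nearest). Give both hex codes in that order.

80% tone:
  R: 208 − 64 = 144 → 144
  G: 63 + 0.8×(128−63) = 63 + 52 = 115 → 115
  B: 41 + 69.6 = 110.6 → 111
  → #90736f
66% shade:
  R: 208 + 0.66×(0−208) = 208 − 137.28 = 70.72 → 71
  G: 63 + 0.66×(0−63) = 63 − 41.58 = 21.42 → 21
  B: 41 + 0.66×(0−41) = 41 − 27.06 = 13.94 → 14
  → #47150e

#90736f, #47150e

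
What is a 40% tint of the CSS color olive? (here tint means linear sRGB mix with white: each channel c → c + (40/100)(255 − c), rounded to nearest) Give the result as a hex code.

#B3B366

CSS olive is rgb(128, 128, 0).
A 40% tint moves each channel 40% toward 255:
  R: 128 + 50.8 = 178.8 → 179
  G: 128 + 50.8 = 178.8 → 179
  B: 0 + 102 = 102 → 102
rgb(179, 179, 102) = #B3B366.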